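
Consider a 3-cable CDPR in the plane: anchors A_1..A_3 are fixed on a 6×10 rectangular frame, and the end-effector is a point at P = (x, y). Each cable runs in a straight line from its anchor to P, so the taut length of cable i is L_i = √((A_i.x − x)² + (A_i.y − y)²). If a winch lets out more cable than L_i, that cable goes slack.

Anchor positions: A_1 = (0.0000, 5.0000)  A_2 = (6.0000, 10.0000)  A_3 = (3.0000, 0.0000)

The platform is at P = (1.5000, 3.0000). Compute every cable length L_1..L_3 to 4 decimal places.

(2.5000, 8.3217, 3.3541)

L_1 = √((0.0000−1.5000)² + (5.0000−3.0000)²) = 2.5000
L_2 = √((6.0000−1.5000)² + (10.0000−3.0000)²) = 8.3217
L_3 = √((3.0000−1.5000)² + (0.0000−3.0000)²) = 3.3541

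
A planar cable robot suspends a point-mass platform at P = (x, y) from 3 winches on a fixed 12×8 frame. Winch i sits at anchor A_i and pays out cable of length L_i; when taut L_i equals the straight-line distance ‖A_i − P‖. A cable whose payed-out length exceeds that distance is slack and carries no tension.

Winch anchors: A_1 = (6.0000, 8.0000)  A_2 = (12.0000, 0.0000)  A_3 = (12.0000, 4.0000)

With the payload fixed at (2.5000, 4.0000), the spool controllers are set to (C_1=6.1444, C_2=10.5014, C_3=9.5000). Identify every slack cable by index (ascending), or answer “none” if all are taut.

i=1: geometric 5.3151 vs commanded 6.1444 ⇒ slack
i=2: geometric 10.3078 vs commanded 10.5014 ⇒ slack
i=3: geometric 9.5000 vs commanded 9.5000 ⇒ taut

1, 2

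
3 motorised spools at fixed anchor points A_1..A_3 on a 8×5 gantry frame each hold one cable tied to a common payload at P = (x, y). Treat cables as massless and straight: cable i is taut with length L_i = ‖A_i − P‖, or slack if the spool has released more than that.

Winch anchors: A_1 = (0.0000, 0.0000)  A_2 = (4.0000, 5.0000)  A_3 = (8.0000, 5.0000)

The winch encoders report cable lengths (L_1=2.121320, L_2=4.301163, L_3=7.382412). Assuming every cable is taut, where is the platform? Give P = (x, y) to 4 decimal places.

(1.5000, 1.5000)

circle eqns → linear via eq_j − eq_1; set c_j = A_j·A_j − L_j²
c_1 = 0.0000+0.0000−4.5000 = -4.5000
-8.0000·x − 10.0000·y = c_1−c_2 = -27.0000
-16.0000·x − 10.0000·y = c_1−c_3 = -39.0000
solve first two rows → x=1.5000, y=1.5000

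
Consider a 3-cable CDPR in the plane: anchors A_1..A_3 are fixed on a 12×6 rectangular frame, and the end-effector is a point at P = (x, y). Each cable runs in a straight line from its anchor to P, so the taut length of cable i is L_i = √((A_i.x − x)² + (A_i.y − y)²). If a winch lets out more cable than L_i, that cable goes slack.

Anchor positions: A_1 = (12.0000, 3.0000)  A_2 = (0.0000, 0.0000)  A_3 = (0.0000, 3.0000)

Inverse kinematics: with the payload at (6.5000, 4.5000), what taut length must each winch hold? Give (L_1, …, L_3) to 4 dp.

cable 1: Δx=5.5000, Δy=-1.5000; L_1 = √(Δx²+Δy²) = 5.7009
cable 2: Δx=-6.5000, Δy=-4.5000; L_2 = √(Δx²+Δy²) = 7.9057
cable 3: Δx=-6.5000, Δy=-1.5000; L_3 = √(Δx²+Δy²) = 6.6708

(5.7009, 7.9057, 6.6708)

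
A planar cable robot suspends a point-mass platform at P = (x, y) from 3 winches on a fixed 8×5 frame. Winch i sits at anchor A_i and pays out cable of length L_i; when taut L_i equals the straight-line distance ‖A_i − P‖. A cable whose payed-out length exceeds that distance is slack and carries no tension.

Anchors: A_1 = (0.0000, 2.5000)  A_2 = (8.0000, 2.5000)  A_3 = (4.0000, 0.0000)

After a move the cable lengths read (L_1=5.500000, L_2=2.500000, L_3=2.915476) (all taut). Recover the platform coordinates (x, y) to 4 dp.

each cable: (A_i−P)·(A_i−P) = L_i²; let c_i = ‖A_i‖²−L_i²
c_1 = 0.0000+6.2500−30.2500 = -24.0000
row 1: -16.0000x + 0.0000y = -88.0000  (c_2=64.0000)
row 2: -8.0000x + 5.0000y = -31.5000  (c_3=7.5000)
Cramer on rows 1–2 → x = 5.5000, y = 2.5000

(5.5000, 2.5000)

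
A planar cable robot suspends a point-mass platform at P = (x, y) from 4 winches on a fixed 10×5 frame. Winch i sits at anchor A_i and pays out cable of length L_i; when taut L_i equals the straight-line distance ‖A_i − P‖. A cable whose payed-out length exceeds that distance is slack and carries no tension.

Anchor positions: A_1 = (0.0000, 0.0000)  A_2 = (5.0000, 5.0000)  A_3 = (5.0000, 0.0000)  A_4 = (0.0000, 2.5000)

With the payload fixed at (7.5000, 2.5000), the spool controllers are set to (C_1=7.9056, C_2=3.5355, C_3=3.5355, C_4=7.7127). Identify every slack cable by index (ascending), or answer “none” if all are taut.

4

cable 1: √((-7.5000)²+(-2.5000)²)=7.9057, C_1=7.9056: taut
cable 2: √((-2.5000)²+(2.5000)²)=3.5355, C_2=3.5355: taut
cable 3: √((-2.5000)²+(-2.5000)²)=3.5355, C_3=3.5355: taut
cable 4: √((-7.5000)²+(0.0000)²)=7.5000, C_4=7.7127: slack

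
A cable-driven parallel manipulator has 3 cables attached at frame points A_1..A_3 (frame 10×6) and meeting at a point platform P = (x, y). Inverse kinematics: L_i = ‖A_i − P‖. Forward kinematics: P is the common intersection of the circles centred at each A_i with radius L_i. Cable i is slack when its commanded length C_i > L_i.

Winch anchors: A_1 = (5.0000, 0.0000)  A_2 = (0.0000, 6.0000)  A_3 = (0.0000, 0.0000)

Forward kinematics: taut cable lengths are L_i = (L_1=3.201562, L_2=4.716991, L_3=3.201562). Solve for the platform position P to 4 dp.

(2.5000, 2.0000)

circle eqns → linear via eq_j − eq_1; set k_j = A_j·A_j − L_j²
k_1 = 25.0000+0.0000−10.2500 = 14.7500
10.0000·x − 12.0000·y = k_1−k_2 = 1.0000
10.0000·x + 0.0000·y = k_1−k_3 = 25.0000
solve first two rows → x=2.5000, y=2.0000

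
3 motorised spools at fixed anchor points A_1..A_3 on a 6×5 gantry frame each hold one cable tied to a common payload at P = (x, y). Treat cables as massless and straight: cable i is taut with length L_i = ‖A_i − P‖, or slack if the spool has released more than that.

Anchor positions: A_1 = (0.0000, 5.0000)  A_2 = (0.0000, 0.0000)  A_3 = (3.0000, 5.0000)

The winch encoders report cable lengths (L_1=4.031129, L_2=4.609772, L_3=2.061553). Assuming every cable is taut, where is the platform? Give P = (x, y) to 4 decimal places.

(3.5000, 3.0000)

each cable: (A_i−P)·(A_i−P) = L_i²; let q_i = ‖A_i‖²−L_i²
q_1 = 0.0000+25.0000−16.2500 = 8.7500
row 1: 0.0000x + 10.0000y = 30.0000  (q_2=-21.2500)
row 2: -6.0000x + 0.0000y = -21.0000  (q_3=29.7500)
Cramer on rows 1–2 → x = 3.5000, y = 3.0000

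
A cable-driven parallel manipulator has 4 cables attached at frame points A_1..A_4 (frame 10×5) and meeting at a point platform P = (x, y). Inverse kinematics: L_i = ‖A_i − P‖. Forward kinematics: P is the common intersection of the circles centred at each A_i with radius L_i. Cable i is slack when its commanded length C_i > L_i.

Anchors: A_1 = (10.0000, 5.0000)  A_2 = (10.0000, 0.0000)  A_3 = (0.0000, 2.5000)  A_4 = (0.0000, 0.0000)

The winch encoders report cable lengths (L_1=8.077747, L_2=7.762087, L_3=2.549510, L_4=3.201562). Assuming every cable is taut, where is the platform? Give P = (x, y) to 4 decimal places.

(2.5000, 2.0000)

expand ‖A_i−P‖²=L_i² and subtract eq 1 (q_i ≔ ‖A_i‖²−L_i²)
q_1 = 100.0000+25.0000−65.2500 = 59.7500
eq1−eq2 → [0.0000  10.0000]·P = 20.0000
eq1−eq3 → [20.0000  5.0000]·P = 60.0000
eq1−eq4 → [20.0000  10.0000]·P = 70.0000
2×2 solve → P = (2.5000, 2.0000)
check cable 4: ‖A_4−P‖² = 10.2500 ≈ L_4² = 10.2500 ✓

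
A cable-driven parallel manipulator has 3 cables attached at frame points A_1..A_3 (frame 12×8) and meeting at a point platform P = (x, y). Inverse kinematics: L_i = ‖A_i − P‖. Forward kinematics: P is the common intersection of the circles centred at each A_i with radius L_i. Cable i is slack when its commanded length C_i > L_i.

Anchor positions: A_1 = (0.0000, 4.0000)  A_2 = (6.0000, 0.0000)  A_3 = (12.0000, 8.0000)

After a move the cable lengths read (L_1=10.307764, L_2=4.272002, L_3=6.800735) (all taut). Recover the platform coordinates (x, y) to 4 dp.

expand ‖A_i−P‖²=L_i² and subtract eq 1 (q_i ≔ ‖A_i‖²−L_i²)
q_1 = 0.0000+16.0000−106.2500 = -90.2500
eq1−eq2 → [-12.0000  8.0000]·P = -108.0000
eq1−eq3 → [-24.0000  -8.0000]·P = -252.0000
2×2 solve → P = (10.0000, 1.5000)

(10.0000, 1.5000)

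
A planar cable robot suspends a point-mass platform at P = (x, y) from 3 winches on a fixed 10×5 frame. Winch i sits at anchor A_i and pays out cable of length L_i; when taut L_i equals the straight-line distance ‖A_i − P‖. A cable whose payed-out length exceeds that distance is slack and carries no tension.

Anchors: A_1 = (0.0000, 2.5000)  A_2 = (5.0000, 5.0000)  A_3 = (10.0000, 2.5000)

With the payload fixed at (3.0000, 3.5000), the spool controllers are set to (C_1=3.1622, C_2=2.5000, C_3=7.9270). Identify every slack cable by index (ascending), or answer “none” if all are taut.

cable 1: L_1 = ‖A_1−P‖ = 3.1623;  C_1 = 3.1622 → taut
cable 2: L_2 = ‖A_2−P‖ = 2.5000;  C_2 = 2.5000 → taut
cable 3: L_3 = ‖A_3−P‖ = 7.0711;  C_3 = 7.9270 → slack

3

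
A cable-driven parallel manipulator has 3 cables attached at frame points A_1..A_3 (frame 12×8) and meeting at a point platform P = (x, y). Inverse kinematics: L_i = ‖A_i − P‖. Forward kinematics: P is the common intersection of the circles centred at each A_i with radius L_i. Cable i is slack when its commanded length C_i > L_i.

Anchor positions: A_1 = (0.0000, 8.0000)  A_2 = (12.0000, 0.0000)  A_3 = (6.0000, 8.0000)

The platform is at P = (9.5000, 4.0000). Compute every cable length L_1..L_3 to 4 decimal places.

L_1: Δ = A_1−P = (-9.5000, 4.0000) → ‖Δ‖ = √106.2500 = 10.3078
L_2: Δ = A_2−P = (2.5000, -4.0000) → ‖Δ‖ = √22.2500 = 4.7170
L_3: Δ = A_3−P = (-3.5000, 4.0000) → ‖Δ‖ = √28.2500 = 5.3151

(10.3078, 4.7170, 5.3151)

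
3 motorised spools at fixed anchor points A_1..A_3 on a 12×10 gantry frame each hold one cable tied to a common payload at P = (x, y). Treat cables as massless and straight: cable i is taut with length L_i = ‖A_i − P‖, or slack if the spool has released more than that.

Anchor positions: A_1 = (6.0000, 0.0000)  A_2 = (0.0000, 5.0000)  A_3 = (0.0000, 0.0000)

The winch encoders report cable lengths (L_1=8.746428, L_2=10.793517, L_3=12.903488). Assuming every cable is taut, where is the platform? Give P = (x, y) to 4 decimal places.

(10.5000, 7.5000)

each cable: (A_i−P)·(A_i−P) = L_i²; let c_i = ‖A_i‖²−L_i²
c_1 = 36.0000+0.0000−76.5000 = -40.5000
row 1: 12.0000x − 10.0000y = 51.0000  (c_2=-91.5000)
row 2: 12.0000x + 0.0000y = 126.0000  (c_3=-166.5000)
Cramer on rows 1–2 → x = 10.5000, y = 7.5000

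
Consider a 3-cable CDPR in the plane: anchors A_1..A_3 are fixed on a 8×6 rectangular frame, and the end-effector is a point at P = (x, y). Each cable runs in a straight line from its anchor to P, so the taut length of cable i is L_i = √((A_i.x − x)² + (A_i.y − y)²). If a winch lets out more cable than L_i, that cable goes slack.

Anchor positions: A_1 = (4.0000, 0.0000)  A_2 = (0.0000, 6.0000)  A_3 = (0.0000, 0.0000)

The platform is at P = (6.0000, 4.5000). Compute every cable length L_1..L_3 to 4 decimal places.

L_1: Δ = A_1−P = (-2.0000, -4.5000) → ‖Δ‖ = √24.2500 = 4.9244
L_2: Δ = A_2−P = (-6.0000, 1.5000) → ‖Δ‖ = √38.2500 = 6.1847
L_3: Δ = A_3−P = (-6.0000, -4.5000) → ‖Δ‖ = √56.2500 = 7.5000

(4.9244, 6.1847, 7.5000)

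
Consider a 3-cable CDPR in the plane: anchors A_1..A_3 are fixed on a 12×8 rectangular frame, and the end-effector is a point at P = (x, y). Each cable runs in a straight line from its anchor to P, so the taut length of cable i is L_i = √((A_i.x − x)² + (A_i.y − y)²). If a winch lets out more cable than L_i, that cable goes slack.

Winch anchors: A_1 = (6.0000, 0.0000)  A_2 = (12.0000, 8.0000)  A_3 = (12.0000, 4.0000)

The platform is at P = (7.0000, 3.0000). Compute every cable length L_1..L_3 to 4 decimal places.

L_1: Δ = A_1−P = (-1.0000, -3.0000) → ‖Δ‖ = √10.0000 = 3.1623
L_2: Δ = A_2−P = (5.0000, 5.0000) → ‖Δ‖ = √50.0000 = 7.0711
L_3: Δ = A_3−P = (5.0000, 1.0000) → ‖Δ‖ = √26.0000 = 5.0990

(3.1623, 7.0711, 5.0990)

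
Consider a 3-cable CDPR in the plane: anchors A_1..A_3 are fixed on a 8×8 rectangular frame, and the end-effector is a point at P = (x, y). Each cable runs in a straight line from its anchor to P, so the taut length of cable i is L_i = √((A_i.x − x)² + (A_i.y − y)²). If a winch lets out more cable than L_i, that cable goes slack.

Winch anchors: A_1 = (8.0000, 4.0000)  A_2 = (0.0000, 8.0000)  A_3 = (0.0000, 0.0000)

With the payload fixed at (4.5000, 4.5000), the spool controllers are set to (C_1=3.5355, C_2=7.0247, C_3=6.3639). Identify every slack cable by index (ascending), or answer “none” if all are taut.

2

i=1: geometric 3.5355 vs commanded 3.5355 ⇒ taut
i=2: geometric 5.7009 vs commanded 7.0247 ⇒ slack
i=3: geometric 6.3640 vs commanded 6.3639 ⇒ taut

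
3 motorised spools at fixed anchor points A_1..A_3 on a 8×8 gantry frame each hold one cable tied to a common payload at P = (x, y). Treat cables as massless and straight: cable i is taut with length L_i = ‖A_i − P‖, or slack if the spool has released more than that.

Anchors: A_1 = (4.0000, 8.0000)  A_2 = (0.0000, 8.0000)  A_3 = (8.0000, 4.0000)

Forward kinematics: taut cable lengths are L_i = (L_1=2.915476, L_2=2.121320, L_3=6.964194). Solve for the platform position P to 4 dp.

(1.5000, 6.5000)

expand ‖A_i−P‖²=L_i² and subtract eq 1 (k_i ≔ ‖A_i‖²−L_i²)
k_1 = 16.0000+64.0000−8.5000 = 71.5000
eq1−eq2 → [8.0000  0.0000]·P = 12.0000
eq1−eq3 → [-8.0000  8.0000]·P = 40.0000
2×2 solve → P = (1.5000, 6.5000)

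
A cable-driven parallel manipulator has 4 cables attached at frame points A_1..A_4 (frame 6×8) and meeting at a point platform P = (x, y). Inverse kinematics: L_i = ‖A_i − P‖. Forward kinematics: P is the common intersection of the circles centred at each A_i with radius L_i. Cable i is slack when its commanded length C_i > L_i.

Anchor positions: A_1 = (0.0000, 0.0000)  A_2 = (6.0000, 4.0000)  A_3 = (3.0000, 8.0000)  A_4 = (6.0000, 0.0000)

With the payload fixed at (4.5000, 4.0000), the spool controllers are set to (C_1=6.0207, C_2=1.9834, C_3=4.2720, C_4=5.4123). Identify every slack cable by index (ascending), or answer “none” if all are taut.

cable 1: L_1 = ‖A_1−P‖ = 6.0208;  C_1 = 6.0207 → taut
cable 2: L_2 = ‖A_2−P‖ = 1.5000;  C_2 = 1.9834 → slack
cable 3: L_3 = ‖A_3−P‖ = 4.2720;  C_3 = 4.2720 → taut
cable 4: L_4 = ‖A_4−P‖ = 4.2720;  C_4 = 5.4123 → slack

2, 4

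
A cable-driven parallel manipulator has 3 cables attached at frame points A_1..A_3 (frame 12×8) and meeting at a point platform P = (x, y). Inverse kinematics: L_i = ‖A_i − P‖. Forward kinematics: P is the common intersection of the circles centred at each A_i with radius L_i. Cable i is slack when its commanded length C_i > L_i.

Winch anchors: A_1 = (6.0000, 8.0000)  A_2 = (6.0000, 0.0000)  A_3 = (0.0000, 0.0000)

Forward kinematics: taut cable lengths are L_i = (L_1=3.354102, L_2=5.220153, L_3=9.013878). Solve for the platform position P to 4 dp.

(7.5000, 5.0000)

each cable: (A_i−P)·(A_i−P) = L_i²; let k_i = ‖A_i‖²−L_i²
k_1 = 36.0000+64.0000−11.2500 = 88.7500
row 1: 0.0000x + 16.0000y = 80.0000  (k_2=8.7500)
row 2: 12.0000x + 16.0000y = 170.0000  (k_3=-81.2500)
Cramer on rows 1–2 → x = 7.5000, y = 5.0000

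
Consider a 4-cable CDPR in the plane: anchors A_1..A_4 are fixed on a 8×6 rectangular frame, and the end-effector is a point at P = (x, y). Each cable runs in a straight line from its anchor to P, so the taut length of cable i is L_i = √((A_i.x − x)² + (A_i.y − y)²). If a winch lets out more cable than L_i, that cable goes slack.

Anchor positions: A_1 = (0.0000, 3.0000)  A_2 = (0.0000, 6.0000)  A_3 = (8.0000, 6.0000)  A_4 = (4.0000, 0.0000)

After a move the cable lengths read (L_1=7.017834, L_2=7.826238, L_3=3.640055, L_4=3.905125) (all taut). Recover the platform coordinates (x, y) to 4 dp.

(7.0000, 2.5000)

circle eqns → linear via eq_j − eq_1; set c_j = A_j·A_j − L_j²
c_1 = 0.0000+9.0000−49.2500 = -40.2500
0.0000·x − 6.0000·y = c_1−c_2 = -15.0000
-16.0000·x − 6.0000·y = c_1−c_3 = -127.0000
-8.0000·x + 6.0000·y = c_1−c_4 = -41.0000
solve first two rows → x=7.0000, y=2.5000
check cable 4: ‖A_4−P‖² = 15.2500 ≈ L_4² = 15.2500 ✓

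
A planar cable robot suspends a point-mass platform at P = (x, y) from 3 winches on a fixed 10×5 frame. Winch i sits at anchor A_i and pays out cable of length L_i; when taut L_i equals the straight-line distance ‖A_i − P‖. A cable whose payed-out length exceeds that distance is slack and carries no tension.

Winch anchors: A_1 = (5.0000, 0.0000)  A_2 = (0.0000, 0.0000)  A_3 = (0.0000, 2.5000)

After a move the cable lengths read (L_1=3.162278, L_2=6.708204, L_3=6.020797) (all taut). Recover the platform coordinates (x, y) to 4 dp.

circle eqns → linear via eq_j − eq_1; set c_j = A_j·A_j − L_j²
c_1 = 25.0000+0.0000−10.0000 = 15.0000
10.0000·x + 0.0000·y = c_1−c_2 = 60.0000
10.0000·x − 5.0000·y = c_1−c_3 = 45.0000
solve first two rows → x=6.0000, y=3.0000

(6.0000, 3.0000)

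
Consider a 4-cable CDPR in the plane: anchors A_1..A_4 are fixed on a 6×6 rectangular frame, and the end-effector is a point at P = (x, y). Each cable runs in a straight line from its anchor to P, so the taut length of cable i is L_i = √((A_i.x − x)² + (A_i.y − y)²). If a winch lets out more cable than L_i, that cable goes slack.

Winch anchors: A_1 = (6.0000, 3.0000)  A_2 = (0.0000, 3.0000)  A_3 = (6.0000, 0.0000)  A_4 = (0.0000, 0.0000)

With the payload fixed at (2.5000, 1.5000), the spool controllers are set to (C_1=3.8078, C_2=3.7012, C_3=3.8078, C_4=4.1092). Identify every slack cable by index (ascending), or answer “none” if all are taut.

2, 4

i=1: geometric 3.8079 vs commanded 3.8078 ⇒ taut
i=2: geometric 2.9155 vs commanded 3.7012 ⇒ slack
i=3: geometric 3.8079 vs commanded 3.8078 ⇒ taut
i=4: geometric 2.9155 vs commanded 4.1092 ⇒ slack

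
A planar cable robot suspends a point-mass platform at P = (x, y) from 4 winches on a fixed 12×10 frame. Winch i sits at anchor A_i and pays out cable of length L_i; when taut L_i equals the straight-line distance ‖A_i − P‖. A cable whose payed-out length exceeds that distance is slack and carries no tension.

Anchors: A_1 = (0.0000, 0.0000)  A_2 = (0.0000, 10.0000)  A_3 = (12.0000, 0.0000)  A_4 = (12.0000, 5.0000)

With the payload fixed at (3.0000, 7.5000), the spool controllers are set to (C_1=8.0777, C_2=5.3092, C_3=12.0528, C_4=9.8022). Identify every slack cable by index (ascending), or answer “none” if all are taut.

2, 3, 4

cable 1: L_1 = ‖A_1−P‖ = 8.0777;  C_1 = 8.0777 → taut
cable 2: L_2 = ‖A_2−P‖ = 3.9051;  C_2 = 5.3092 → slack
cable 3: L_3 = ‖A_3−P‖ = 11.7154;  C_3 = 12.0528 → slack
cable 4: L_4 = ‖A_4−P‖ = 9.3408;  C_4 = 9.8022 → slack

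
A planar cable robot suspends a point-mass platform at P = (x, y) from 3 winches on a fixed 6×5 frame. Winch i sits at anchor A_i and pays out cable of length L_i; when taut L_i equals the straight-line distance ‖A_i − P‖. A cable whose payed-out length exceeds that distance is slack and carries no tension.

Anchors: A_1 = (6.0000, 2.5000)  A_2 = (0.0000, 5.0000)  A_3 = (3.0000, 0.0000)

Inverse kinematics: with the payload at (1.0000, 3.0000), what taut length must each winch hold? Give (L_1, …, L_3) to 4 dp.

L_1 = √((6.0000−1.0000)² + (2.5000−3.0000)²) = 5.0249
L_2 = √((0.0000−1.0000)² + (5.0000−3.0000)²) = 2.2361
L_3 = √((3.0000−1.0000)² + (0.0000−3.0000)²) = 3.6056

(5.0249, 2.2361, 3.6056)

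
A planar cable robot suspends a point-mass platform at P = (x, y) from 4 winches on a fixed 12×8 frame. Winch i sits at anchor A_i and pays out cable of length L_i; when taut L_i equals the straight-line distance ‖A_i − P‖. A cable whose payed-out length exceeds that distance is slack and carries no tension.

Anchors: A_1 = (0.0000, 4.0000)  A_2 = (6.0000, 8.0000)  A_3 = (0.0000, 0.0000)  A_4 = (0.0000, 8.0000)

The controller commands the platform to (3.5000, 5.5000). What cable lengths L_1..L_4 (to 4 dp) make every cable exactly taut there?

L_1: Δ = A_1−P = (-3.5000, -1.5000) → ‖Δ‖ = √14.5000 = 3.8079
L_2: Δ = A_2−P = (2.5000, 2.5000) → ‖Δ‖ = √12.5000 = 3.5355
L_3: Δ = A_3−P = (-3.5000, -5.5000) → ‖Δ‖ = √42.5000 = 6.5192
L_4: Δ = A_4−P = (-3.5000, 2.5000) → ‖Δ‖ = √18.5000 = 4.3012

(3.8079, 3.5355, 6.5192, 4.3012)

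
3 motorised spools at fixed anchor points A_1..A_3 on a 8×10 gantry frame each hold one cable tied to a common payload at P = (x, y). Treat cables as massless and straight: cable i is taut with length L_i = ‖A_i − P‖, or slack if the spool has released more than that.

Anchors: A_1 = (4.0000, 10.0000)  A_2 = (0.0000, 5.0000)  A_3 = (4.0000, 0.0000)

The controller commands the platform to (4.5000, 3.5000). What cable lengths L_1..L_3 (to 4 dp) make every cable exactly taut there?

(6.5192, 4.7434, 3.5355)

L_1 = √((4.0000−4.5000)² + (10.0000−3.5000)²) = 6.5192
L_2 = √((0.0000−4.5000)² + (5.0000−3.5000)²) = 4.7434
L_3 = √((4.0000−4.5000)² + (0.0000−3.5000)²) = 3.5355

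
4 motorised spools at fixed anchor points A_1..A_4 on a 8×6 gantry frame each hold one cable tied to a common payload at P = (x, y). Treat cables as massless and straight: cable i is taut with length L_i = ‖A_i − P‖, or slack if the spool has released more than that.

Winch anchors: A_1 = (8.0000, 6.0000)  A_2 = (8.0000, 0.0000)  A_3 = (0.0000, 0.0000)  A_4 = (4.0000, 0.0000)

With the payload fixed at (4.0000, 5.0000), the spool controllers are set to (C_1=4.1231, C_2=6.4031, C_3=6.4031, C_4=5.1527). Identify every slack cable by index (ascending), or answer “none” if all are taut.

i=1: geometric 4.1231 vs commanded 4.1231 ⇒ taut
i=2: geometric 6.4031 vs commanded 6.4031 ⇒ taut
i=3: geometric 6.4031 vs commanded 6.4031 ⇒ taut
i=4: geometric 5.0000 vs commanded 5.1527 ⇒ slack

4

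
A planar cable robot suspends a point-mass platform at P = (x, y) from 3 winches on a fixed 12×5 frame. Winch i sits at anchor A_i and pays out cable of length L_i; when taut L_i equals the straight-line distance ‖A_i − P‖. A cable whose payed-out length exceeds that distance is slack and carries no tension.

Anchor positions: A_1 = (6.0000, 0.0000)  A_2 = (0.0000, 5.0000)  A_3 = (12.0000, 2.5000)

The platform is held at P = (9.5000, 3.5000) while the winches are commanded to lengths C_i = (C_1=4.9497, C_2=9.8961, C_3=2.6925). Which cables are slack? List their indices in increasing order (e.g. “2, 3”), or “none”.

2

cable 1: √((-3.5000)²+(-3.5000)²)=4.9497, C_1=4.9497: taut
cable 2: √((-9.5000)²+(1.5000)²)=9.6177, C_2=9.8961: slack
cable 3: √((2.5000)²+(-1.0000)²)=2.6926, C_3=2.6925: taut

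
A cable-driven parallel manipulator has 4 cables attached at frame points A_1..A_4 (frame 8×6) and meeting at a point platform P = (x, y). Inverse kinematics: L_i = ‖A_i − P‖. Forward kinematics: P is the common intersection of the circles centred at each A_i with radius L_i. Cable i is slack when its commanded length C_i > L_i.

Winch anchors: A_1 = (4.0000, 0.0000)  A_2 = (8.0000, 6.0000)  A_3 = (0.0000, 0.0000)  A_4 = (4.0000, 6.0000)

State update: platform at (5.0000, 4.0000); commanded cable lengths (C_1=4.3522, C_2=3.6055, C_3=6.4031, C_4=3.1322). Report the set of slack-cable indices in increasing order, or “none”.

1, 4

cable 1: L_1 = ‖A_1−P‖ = 4.1231;  C_1 = 4.3522 → slack
cable 2: L_2 = ‖A_2−P‖ = 3.6056;  C_2 = 3.6055 → taut
cable 3: L_3 = ‖A_3−P‖ = 6.4031;  C_3 = 6.4031 → taut
cable 4: L_4 = ‖A_4−P‖ = 2.2361;  C_4 = 3.1322 → slack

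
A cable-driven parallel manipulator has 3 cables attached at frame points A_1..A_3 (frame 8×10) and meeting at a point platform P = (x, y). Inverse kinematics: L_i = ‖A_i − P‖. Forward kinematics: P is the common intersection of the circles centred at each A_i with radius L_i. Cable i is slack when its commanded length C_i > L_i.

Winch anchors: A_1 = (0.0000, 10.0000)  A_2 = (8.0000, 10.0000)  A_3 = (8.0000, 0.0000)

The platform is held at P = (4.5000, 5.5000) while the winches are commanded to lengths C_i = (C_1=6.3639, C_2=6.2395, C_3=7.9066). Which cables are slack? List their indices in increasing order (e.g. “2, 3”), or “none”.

2, 3

cable 1: L_1 = ‖A_1−P‖ = 6.3640;  C_1 = 6.3639 → taut
cable 2: L_2 = ‖A_2−P‖ = 5.7009;  C_2 = 6.2395 → slack
cable 3: L_3 = ‖A_3−P‖ = 6.5192;  C_3 = 7.9066 → slack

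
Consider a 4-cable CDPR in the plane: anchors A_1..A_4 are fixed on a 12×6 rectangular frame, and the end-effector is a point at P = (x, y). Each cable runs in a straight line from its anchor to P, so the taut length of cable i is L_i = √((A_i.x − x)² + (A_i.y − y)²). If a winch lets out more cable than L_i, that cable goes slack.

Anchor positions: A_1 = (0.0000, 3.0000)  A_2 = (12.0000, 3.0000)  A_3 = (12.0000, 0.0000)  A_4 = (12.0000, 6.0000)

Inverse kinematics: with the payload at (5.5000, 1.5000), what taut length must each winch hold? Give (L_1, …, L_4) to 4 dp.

L_1: Δ = A_1−P = (-5.5000, 1.5000) → ‖Δ‖ = √32.5000 = 5.7009
L_2: Δ = A_2−P = (6.5000, 1.5000) → ‖Δ‖ = √44.5000 = 6.6708
L_3: Δ = A_3−P = (6.5000, -1.5000) → ‖Δ‖ = √44.5000 = 6.6708
L_4: Δ = A_4−P = (6.5000, 4.5000) → ‖Δ‖ = √62.5000 = 7.9057

(5.7009, 6.6708, 6.6708, 7.9057)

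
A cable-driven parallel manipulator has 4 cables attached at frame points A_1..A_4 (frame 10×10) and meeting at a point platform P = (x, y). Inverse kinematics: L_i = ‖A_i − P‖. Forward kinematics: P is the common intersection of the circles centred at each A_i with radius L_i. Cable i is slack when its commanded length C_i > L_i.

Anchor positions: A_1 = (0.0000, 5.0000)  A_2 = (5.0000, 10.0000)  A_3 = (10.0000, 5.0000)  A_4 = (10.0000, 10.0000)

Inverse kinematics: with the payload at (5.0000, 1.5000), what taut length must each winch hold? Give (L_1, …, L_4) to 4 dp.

L_1: Δ = A_1−P = (-5.0000, 3.5000) → ‖Δ‖ = √37.2500 = 6.1033
L_2: Δ = A_2−P = (0.0000, 8.5000) → ‖Δ‖ = √72.2500 = 8.5000
L_3: Δ = A_3−P = (5.0000, 3.5000) → ‖Δ‖ = √37.2500 = 6.1033
L_4: Δ = A_4−P = (5.0000, 8.5000) → ‖Δ‖ = √97.2500 = 9.8615

(6.1033, 8.5000, 6.1033, 9.8615)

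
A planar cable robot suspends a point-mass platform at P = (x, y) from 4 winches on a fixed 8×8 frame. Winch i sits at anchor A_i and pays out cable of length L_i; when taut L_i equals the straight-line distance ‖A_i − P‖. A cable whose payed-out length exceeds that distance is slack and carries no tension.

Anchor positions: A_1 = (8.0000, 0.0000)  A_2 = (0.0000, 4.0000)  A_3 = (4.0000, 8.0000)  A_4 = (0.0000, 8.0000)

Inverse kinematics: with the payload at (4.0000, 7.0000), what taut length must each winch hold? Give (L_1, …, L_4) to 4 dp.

(8.0623, 5.0000, 1.0000, 4.1231)

cable 1: Δx=4.0000, Δy=-7.0000; L_1 = √(Δx²+Δy²) = 8.0623
cable 2: Δx=-4.0000, Δy=-3.0000; L_2 = √(Δx²+Δy²) = 5.0000
cable 3: Δx=0.0000, Δy=1.0000; L_3 = √(Δx²+Δy²) = 1.0000
cable 4: Δx=-4.0000, Δy=1.0000; L_4 = √(Δx²+Δy²) = 4.1231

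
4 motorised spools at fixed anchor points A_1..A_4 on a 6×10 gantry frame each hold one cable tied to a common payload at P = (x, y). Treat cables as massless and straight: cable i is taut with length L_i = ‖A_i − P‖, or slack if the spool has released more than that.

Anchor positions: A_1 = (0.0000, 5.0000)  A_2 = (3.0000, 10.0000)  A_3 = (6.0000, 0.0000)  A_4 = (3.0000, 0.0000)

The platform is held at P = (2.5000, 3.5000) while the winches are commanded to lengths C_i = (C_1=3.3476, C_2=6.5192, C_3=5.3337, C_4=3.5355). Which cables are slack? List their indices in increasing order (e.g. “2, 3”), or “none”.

cable 1: L_1 = ‖A_1−P‖ = 2.9155;  C_1 = 3.3476 → slack
cable 2: L_2 = ‖A_2−P‖ = 6.5192;  C_2 = 6.5192 → taut
cable 3: L_3 = ‖A_3−P‖ = 4.9497;  C_3 = 5.3337 → slack
cable 4: L_4 = ‖A_4−P‖ = 3.5355;  C_4 = 3.5355 → taut

1, 3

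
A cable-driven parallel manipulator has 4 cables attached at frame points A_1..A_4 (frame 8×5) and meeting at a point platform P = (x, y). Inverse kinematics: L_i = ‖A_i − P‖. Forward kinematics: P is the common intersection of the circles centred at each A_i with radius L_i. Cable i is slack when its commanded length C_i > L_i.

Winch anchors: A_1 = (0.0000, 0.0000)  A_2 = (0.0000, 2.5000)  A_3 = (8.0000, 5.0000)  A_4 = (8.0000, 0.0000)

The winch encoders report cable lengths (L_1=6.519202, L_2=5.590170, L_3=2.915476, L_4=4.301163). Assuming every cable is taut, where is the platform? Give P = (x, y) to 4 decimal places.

circle eqns → linear via eq_j − eq_1; set k_j = A_j·A_j − L_j²
k_1 = 0.0000+0.0000−42.5000 = -42.5000
0.0000·x − 5.0000·y = k_1−k_2 = -17.5000
-16.0000·x − 10.0000·y = k_1−k_3 = -123.0000
-16.0000·x + 0.0000·y = k_1−k_4 = -88.0000
solve first two rows → x=5.5000, y=3.5000
check cable 4: ‖A_4−P‖² = 18.5000 ≈ L_4² = 18.5000 ✓

(5.5000, 3.5000)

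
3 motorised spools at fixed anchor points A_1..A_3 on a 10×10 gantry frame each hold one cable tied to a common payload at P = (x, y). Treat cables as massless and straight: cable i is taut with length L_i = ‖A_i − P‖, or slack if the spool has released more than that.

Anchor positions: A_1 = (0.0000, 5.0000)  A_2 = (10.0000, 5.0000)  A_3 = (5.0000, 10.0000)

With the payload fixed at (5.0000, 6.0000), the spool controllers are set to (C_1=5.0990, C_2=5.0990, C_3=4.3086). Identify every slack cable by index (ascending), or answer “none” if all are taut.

3

cable 1: √((-5.0000)²+(-1.0000)²)=5.0990, C_1=5.0990: taut
cable 2: √((5.0000)²+(-1.0000)²)=5.0990, C_2=5.0990: taut
cable 3: √((0.0000)²+(4.0000)²)=4.0000, C_3=4.3086: slack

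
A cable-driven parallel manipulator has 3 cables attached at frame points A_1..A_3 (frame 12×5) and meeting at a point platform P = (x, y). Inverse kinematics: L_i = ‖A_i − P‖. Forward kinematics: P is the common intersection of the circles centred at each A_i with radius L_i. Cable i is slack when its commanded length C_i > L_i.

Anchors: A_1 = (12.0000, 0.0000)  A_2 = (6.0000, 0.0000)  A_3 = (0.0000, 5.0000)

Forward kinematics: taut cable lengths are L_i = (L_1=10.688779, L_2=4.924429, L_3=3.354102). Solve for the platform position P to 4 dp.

expand ‖A_i−P‖²=L_i² and subtract eq 1 (q_i ≔ ‖A_i‖²−L_i²)
q_1 = 144.0000+0.0000−114.2500 = 29.7500
eq1−eq2 → [12.0000  0.0000]·P = 18.0000
eq1−eq3 → [24.0000  -10.0000]·P = 16.0000
2×2 solve → P = (1.5000, 2.0000)

(1.5000, 2.0000)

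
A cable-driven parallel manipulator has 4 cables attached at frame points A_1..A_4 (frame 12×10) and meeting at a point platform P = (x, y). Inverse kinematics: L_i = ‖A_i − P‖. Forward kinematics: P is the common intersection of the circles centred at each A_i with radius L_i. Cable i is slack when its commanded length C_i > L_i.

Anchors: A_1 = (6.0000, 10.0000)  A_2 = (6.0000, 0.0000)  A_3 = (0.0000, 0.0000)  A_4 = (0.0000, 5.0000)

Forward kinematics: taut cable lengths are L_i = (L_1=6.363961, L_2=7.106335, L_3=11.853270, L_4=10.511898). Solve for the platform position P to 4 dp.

(10.5000, 5.5000)

expand ‖A_i−P‖²=L_i² and subtract eq 1 (c_i ≔ ‖A_i‖²−L_i²)
c_1 = 36.0000+100.0000−40.5000 = 95.5000
eq1−eq2 → [0.0000  20.0000]·P = 110.0000
eq1−eq3 → [12.0000  20.0000]·P = 236.0000
eq1−eq4 → [12.0000  10.0000]·P = 181.0000
2×2 solve → P = (10.5000, 5.5000)
check cable 4: ‖A_4−P‖² = 110.5000 ≈ L_4² = 110.5000 ✓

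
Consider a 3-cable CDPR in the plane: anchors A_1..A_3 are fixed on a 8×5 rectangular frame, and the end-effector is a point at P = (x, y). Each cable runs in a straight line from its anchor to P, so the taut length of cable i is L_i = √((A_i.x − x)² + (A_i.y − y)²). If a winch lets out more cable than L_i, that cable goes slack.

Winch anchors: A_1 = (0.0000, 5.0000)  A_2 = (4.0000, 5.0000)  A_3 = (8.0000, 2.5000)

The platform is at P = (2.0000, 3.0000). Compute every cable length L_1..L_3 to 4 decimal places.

L_1 = √((0.0000−2.0000)² + (5.0000−3.0000)²) = 2.8284
L_2 = √((4.0000−2.0000)² + (5.0000−3.0000)²) = 2.8284
L_3 = √((8.0000−2.0000)² + (2.5000−3.0000)²) = 6.0208

(2.8284, 2.8284, 6.0208)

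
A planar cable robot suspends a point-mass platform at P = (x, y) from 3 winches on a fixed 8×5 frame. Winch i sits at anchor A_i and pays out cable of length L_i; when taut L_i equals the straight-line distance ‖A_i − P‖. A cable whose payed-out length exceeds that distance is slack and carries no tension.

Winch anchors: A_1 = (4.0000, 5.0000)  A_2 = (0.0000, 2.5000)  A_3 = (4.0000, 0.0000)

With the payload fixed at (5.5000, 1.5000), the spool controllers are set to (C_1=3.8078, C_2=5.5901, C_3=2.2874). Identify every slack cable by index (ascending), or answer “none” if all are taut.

i=1: geometric 3.8079 vs commanded 3.8078 ⇒ taut
i=2: geometric 5.5902 vs commanded 5.5901 ⇒ taut
i=3: geometric 2.1213 vs commanded 2.2874 ⇒ slack

3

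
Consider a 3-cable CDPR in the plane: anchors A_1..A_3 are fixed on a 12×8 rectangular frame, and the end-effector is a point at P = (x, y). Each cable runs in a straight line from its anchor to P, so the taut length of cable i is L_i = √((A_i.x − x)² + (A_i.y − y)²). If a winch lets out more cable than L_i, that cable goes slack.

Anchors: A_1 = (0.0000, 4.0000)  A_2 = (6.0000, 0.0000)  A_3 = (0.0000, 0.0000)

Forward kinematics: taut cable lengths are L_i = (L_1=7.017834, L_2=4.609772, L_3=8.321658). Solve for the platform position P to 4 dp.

(7.0000, 4.5000)

expand ‖A_i−P‖²=L_i² and subtract eq 1 (c_i ≔ ‖A_i‖²−L_i²)
c_1 = 0.0000+16.0000−49.2500 = -33.2500
eq1−eq2 → [-12.0000  8.0000]·P = -48.0000
eq1−eq3 → [0.0000  8.0000]·P = 36.0000
2×2 solve → P = (7.0000, 4.5000)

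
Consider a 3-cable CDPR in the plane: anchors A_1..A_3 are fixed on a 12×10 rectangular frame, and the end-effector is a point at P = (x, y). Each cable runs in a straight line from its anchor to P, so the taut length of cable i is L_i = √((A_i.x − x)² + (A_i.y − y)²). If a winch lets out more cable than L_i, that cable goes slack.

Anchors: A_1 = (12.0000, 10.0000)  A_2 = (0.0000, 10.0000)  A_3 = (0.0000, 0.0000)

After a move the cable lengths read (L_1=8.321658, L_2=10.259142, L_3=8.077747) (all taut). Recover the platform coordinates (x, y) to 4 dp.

circle eqns → linear via eq_j − eq_1; set q_j = A_j·A_j − L_j²
q_1 = 144.0000+100.0000−69.2500 = 174.7500
24.0000·x + 0.0000·y = q_1−q_2 = 180.0000
24.0000·x + 20.0000·y = q_1−q_3 = 240.0000
solve first two rows → x=7.5000, y=3.0000

(7.5000, 3.0000)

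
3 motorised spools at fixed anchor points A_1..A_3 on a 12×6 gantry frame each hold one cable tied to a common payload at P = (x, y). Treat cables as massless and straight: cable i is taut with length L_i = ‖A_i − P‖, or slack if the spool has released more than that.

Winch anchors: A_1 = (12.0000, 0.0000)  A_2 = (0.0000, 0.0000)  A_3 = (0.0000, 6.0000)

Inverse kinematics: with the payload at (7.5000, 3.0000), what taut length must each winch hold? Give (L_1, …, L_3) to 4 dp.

cable 1: Δx=4.5000, Δy=-3.0000; L_1 = √(Δx²+Δy²) = 5.4083
cable 2: Δx=-7.5000, Δy=-3.0000; L_2 = √(Δx²+Δy²) = 8.0777
cable 3: Δx=-7.5000, Δy=3.0000; L_3 = √(Δx²+Δy²) = 8.0777

(5.4083, 8.0777, 8.0777)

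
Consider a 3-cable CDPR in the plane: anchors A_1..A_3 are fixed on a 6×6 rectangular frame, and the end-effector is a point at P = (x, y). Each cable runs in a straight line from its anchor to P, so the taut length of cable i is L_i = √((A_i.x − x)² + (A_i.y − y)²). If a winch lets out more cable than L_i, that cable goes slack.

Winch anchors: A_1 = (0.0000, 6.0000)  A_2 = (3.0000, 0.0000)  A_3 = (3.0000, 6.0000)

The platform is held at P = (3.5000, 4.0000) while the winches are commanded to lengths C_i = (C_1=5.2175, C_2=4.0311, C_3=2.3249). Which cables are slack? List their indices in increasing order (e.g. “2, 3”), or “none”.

1, 3

cable 1: L_1 = ‖A_1−P‖ = 4.0311;  C_1 = 5.2175 → slack
cable 2: L_2 = ‖A_2−P‖ = 4.0311;  C_2 = 4.0311 → taut
cable 3: L_3 = ‖A_3−P‖ = 2.0616;  C_3 = 2.3249 → slack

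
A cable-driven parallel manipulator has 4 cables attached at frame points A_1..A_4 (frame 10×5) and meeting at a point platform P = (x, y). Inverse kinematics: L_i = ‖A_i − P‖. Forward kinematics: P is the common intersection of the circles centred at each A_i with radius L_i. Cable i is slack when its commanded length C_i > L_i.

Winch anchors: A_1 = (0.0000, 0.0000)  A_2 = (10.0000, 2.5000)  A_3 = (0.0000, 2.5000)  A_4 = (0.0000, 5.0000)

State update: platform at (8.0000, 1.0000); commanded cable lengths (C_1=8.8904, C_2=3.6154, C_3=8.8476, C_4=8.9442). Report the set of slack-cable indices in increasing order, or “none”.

1, 2, 3

cable 1: √((-8.0000)²+(-1.0000)²)=8.0623, C_1=8.8904: slack
cable 2: √((2.0000)²+(1.5000)²)=2.5000, C_2=3.6154: slack
cable 3: √((-8.0000)²+(1.5000)²)=8.1394, C_3=8.8476: slack
cable 4: √((-8.0000)²+(4.0000)²)=8.9443, C_4=8.9442: taut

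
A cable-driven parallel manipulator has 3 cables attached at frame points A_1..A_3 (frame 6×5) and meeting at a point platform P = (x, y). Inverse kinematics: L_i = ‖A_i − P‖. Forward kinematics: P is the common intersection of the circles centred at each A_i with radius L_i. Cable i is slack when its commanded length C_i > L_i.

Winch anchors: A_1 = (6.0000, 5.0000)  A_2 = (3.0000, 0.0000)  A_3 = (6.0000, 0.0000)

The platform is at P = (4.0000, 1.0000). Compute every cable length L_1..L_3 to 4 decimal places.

(4.4721, 1.4142, 2.2361)

cable 1: Δx=2.0000, Δy=4.0000; L_1 = √(Δx²+Δy²) = 4.4721
cable 2: Δx=-1.0000, Δy=-1.0000; L_2 = √(Δx²+Δy²) = 1.4142
cable 3: Δx=2.0000, Δy=-1.0000; L_3 = √(Δx²+Δy²) = 2.2361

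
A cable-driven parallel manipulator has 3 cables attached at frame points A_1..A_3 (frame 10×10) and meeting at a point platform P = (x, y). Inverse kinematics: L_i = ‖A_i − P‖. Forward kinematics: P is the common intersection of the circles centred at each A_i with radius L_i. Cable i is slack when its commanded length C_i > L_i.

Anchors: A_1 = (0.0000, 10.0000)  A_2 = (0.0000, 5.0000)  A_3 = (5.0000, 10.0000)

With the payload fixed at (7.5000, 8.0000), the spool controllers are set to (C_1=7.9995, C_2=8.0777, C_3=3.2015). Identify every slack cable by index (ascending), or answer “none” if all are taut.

cable 1: L_1 = ‖A_1−P‖ = 7.7621;  C_1 = 7.9995 → slack
cable 2: L_2 = ‖A_2−P‖ = 8.0777;  C_2 = 8.0777 → taut
cable 3: L_3 = ‖A_3−P‖ = 3.2016;  C_3 = 3.2015 → taut

1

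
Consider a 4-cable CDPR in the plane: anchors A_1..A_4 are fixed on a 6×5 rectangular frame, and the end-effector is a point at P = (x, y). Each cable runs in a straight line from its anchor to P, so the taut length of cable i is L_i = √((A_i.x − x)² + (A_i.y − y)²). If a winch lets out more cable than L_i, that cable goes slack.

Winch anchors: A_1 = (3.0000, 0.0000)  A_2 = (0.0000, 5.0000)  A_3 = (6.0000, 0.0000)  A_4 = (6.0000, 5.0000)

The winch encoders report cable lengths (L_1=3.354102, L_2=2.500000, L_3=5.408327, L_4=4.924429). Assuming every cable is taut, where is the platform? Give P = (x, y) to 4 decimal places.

(1.5000, 3.0000)

each cable: (A_i−P)·(A_i−P) = L_i²; let q_i = ‖A_i‖²−L_i²
q_1 = 9.0000+0.0000−11.2500 = -2.2500
row 1: 6.0000x − 10.0000y = -21.0000  (q_2=18.7500)
row 2: -6.0000x + 0.0000y = -9.0000  (q_3=6.7500)
row 3: -6.0000x − 10.0000y = -39.0000  (q_4=36.7500)
Cramer on rows 1–2 → x = 1.5000, y = 3.0000
check cable 4: ‖A_4−P‖² = 24.2500 ≈ L_4² = 24.2500 ✓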